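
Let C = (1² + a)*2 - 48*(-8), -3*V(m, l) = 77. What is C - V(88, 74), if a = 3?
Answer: 1253/3 ≈ 417.67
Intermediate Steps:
V(m, l) = -77/3 (V(m, l) = -⅓*77 = -77/3)
C = 392 (C = (1² + 3)*2 - 48*(-8) = (1 + 3)*2 + 384 = 4*2 + 384 = 8 + 384 = 392)
C - V(88, 74) = 392 - 1*(-77/3) = 392 + 77/3 = 1253/3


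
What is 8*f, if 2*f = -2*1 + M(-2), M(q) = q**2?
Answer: 8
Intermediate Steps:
f = 1 (f = (-2*1 + (-2)**2)/2 = (-2 + 4)/2 = (1/2)*2 = 1)
8*f = 8*1 = 8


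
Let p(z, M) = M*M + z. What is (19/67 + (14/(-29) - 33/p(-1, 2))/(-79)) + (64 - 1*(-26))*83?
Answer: 1146688430/153497 ≈ 7470.4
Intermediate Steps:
p(z, M) = z + M² (p(z, M) = M² + z = z + M²)
(19/67 + (14/(-29) - 33/p(-1, 2))/(-79)) + (64 - 1*(-26))*83 = (19/67 + (14/(-29) - 33/(-1 + 2²))/(-79)) + (64 - 1*(-26))*83 = (19*(1/67) + (14*(-1/29) - 33/(-1 + 4))*(-1/79)) + (64 + 26)*83 = (19/67 + (-14/29 - 33/3)*(-1/79)) + 90*83 = (19/67 + (-14/29 - 33*⅓)*(-1/79)) + 7470 = (19/67 + (-14/29 - 11)*(-1/79)) + 7470 = (19/67 - 333/29*(-1/79)) + 7470 = (19/67 + 333/2291) + 7470 = 65840/153497 + 7470 = 1146688430/153497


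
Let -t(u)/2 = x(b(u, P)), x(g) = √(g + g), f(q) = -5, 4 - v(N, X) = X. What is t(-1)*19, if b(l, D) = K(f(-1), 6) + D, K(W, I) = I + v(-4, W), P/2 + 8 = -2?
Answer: -38*I*√10 ≈ -120.17*I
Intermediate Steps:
P = -20 (P = -16 + 2*(-2) = -16 - 4 = -20)
v(N, X) = 4 - X
K(W, I) = 4 + I - W (K(W, I) = I + (4 - W) = 4 + I - W)
b(l, D) = 15 + D (b(l, D) = (4 + 6 - 1*(-5)) + D = (4 + 6 + 5) + D = 15 + D)
x(g) = √2*√g (x(g) = √(2*g) = √2*√g)
t(u) = -2*I*√10 (t(u) = -2*√2*√(15 - 20) = -2*√2*√(-5) = -2*√2*I*√5 = -2*I*√10)
t(-1)*19 = -2*I*√10*19 = -38*I*√10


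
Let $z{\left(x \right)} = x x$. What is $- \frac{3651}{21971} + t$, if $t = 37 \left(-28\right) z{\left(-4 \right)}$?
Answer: $- \frac{364194947}{21971} \approx -16576.0$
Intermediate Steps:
$z{\left(x \right)} = x^{2}$
$t = -16576$ ($t = 37 \left(-28\right) \left(-4\right)^{2} = \left(-1036\right) 16 = -16576$)
$- \frac{3651}{21971} + t = - \frac{3651}{21971} - 16576 = - \frac{364194947}{21971}$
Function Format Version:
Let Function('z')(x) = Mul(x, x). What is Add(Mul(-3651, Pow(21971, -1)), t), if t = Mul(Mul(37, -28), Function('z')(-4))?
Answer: Rational(-364194947, 21971) ≈ -16576.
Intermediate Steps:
Function('z')(x) = Pow(x, 2)
t = -16576 (t = Mul(Mul(37, -28), Pow(-4, 2)) = Mul(-1036, 16) = -16576)
Add(Mul(-3651, Pow(21971, -1)), t) = Add(Mul(-3651, Pow(21971, -1)), -16576) = Add(Mul(-3651, Rational(1, 21971)), -16576) = Add(Rational(-3651, 21971), -16576) = Rational(-364194947, 21971)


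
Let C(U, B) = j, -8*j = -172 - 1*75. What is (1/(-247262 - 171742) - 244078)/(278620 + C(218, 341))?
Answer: -204539316626/233511662457 ≈ -0.87593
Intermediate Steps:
j = 247/8 (j = -(-172 - 1*75)/8 = -(-172 - 75)/8 = -1/8*(-247) = 247/8 ≈ 30.875)
C(U, B) = 247/8
(1/(-247262 - 171742) - 244078)/(278620 + C(218, 341)) = (1/(-247262 - 171742) - 244078)/(278620 + 247/8) = (1/(-419004) - 244078)/(2229207/8) = (-1/419004 - 244078)*(8/2229207) = -102269658313/419004*8/2229207 = -204539316626/233511662457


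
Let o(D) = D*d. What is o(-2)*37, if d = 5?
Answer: -370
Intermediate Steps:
o(D) = 5*D (o(D) = D*5 = 5*D)
o(-2)*37 = (5*(-2))*37 = -10*37 = -370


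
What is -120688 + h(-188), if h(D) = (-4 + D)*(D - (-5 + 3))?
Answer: -84976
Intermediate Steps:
h(D) = (-4 + D)*(2 + D) (h(D) = (-4 + D)*(D - 1*(-2)) = (-4 + D)*(D + 2) = (-4 + D)*(2 + D))
-120688 + h(-188) = -120688 + (-8 + (-188)² - 2*(-188)) = -120688 + (-8 + 35344 + 376) = -120688 + 35712 = -84976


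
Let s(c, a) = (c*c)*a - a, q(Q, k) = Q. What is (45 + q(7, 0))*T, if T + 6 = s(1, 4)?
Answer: -312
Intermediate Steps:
s(c, a) = -a + a*c² (s(c, a) = c²*a - a = a*c² - a = -a + a*c²)
T = -6 (T = -6 + 4*(-1 + 1²) = -6 + 4*(-1 + 1) = -6 + 4*0 = -6 + 0 = -6)
(45 + q(7, 0))*T = (45 + 7)*(-6) = 52*(-6) = -312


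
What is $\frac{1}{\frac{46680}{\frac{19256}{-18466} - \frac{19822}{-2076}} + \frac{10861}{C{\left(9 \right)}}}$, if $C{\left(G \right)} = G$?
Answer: $\frac{733629591}{4911696630019} \approx 0.00014936$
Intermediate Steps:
$\frac{1}{\frac{46680}{\frac{19256}{-18466} - \frac{19822}{-2076}} + \frac{10861}{C{\left(9 \right)}}} = \frac{1}{\frac{46680}{\frac{19256}{-18466} - \frac{19822}{-2076}} + \frac{10861}{9}} = \frac{1}{\frac{46680}{19256 \left(- \frac{1}{18466}\right) - - \frac{9911}{1038}} + 10861 \cdot \frac{1}{9}} = \frac{1}{\frac{46680}{- \frac{9628}{9233} + \frac{9911}{1038}} + \frac{10861}{9}} = \frac{1}{\frac{46680}{\frac{81514399}{9583854}} + \frac{10861}{9}} = \frac{1}{46680 \cdot \frac{9583854}{81514399} + \frac{10861}{9}} = \frac{1}{\frac{447374304720}{81514399} + \frac{10861}{9}} = \frac{1}{\frac{4911696630019}{733629591}} = \frac{733629591}{4911696630019}$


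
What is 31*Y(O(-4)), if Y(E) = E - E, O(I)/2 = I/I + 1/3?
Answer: 0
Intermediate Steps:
O(I) = 8/3 (O(I) = 2*(I/I + 1/3) = 2*(1 + 1*(1/3)) = 2*(1 + 1/3) = 2*(4/3) = 8/3)
Y(E) = 0
31*Y(O(-4)) = 31*0 = 0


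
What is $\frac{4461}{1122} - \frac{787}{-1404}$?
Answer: $\frac{1191043}{262548} \approx 4.5365$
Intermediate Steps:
$\frac{4461}{1122} - \frac{787}{-1404} = 4461 \cdot \frac{1}{1122} - - \frac{787}{1404} = \frac{1487}{374} + \frac{787}{1404} = \frac{1191043}{262548}$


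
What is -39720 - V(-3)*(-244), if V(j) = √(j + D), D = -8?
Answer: -39720 + 244*I*√11 ≈ -39720.0 + 809.26*I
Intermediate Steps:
V(j) = √(-8 + j) (V(j) = √(j - 8) = √(-8 + j))
-39720 - V(-3)*(-244) = -39720 - √(-8 - 3)*(-244) = -39720 - √(-11)*(-244) = -39720 - I*√11*(-244) = -39720 - (-244)*I*√11 = -39720 + 244*I*√11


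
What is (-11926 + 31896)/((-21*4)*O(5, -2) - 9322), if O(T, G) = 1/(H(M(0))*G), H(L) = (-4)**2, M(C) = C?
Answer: -31952/14911 ≈ -2.1428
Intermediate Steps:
H(L) = 16
O(T, G) = 1/(16*G)
(-11926 + 31896)/((-21*4)*O(5, -2) - 9322) = (-11926 + 31896)/((-21*4)*((1/16)/(-2)) - 9322) = 19970/(-21*(-1)/(4*2) - 9322) = 19970/(-84*(-1/32) - 9322) = 19970/(21/8 - 9322) = 19970/(-74555/8) = 19970*(-8/74555) = -31952/14911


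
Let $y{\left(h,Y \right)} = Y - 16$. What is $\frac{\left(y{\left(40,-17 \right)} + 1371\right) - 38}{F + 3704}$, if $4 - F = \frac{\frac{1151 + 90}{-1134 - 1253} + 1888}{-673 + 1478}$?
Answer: $\frac{499599100}{1424109273} \approx 0.35082$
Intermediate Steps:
$y{\left(h,Y \right)} = -16 + Y$
$F = \frac{636145}{384307}$ ($F = 4 - \frac{\frac{1151 + 90}{-1134 - 1253} + 1888}{-673 + 1478} = 4 - \frac{\frac{1241}{-2387} + 1888}{805} = 4 - \left(1241 \left(- \frac{1}{2387}\right) + 1888\right) \frac{1}{805} = 4 - \left(- \frac{1241}{2387} + 1888\right) \frac{1}{805} = 4 - \frac{4505415}{2387} \cdot \frac{1}{805} = 4 - \frac{901083}{384307} = \frac{636145}{384307} \approx 1.6553$)
$\frac{\left(y{\left(40,-17 \right)} + 1371\right) - 38}{F + 3704} = \frac{\left(\left(-16 - 17\right) + 1371\right) - 38}{\frac{636145}{384307} + 3704} = \frac{\left(-33 + 1371\right) - 38}{\frac{1424109273}{384307}} = \left(1338 - 38\right) \frac{384307}{1424109273} = 1300 \cdot \frac{384307}{1424109273} = \frac{499599100}{1424109273}$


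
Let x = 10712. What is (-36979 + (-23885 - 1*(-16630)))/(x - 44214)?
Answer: 22117/16751 ≈ 1.3203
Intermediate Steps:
(-36979 + (-23885 - 1*(-16630)))/(x - 44214) = (-36979 + (-23885 - 1*(-16630)))/(10712 - 44214) = (-36979 + (-23885 + 16630))/(-33502) = (-36979 - 7255)*(-1/33502) = -44234*(-1/33502) = 22117/16751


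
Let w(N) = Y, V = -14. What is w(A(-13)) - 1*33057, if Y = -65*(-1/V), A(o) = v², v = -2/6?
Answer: -462863/14 ≈ -33062.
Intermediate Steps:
v = -⅓ (v = -2*⅙ = -⅓ ≈ -0.33333)
A(o) = ⅑ (A(o) = (-⅓)² = ⅑)
Y = -65/14 (Y = -65/((-1*(-14))) = -65/14 ≈ -4.6429)
w(N) = -65/14
w(A(-13)) - 1*33057 = -65/14 - 1*33057 = -65/14 - 33057 = -462863/14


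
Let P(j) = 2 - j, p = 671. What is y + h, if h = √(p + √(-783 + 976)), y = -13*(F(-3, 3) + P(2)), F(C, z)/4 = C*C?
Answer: -468 + √(671 + √193) ≈ -441.83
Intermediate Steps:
F(C, z) = 4*C² (F(C, z) = 4*(C*C) = 4*C²)
y = -468 (y = -13*(4*(-3)² + (2 - 1*2)) = -13*(4*9 + (2 - 2)) = -13*(36 + 0) = -13*36 = -468)
h = √(671 + √193) (h = √(671 + √(-783 + 976)) = √(671 + √193) ≈ 26.170)
y + h = -468 + √(671 + √193)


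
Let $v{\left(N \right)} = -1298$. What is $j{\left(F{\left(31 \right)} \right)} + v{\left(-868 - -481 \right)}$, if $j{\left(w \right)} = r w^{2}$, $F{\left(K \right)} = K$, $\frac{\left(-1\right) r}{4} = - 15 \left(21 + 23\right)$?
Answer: $2535742$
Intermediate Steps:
$r = 2640$ ($r = - 4 \left(- 15 \left(21 + 23\right)\right) = - 4 \left(\left(-15\right) 44\right) = \left(-4\right) \left(-660\right) = 2640$)
$j{\left(w \right)} = 2640 w^{2}$
$j{\left(F{\left(31 \right)} \right)} + v{\left(-868 - -481 \right)} = 2640 \cdot 31^{2} - 1298 = 2640 \cdot 961 - 1298 = 2537040 - 1298 = 2535742$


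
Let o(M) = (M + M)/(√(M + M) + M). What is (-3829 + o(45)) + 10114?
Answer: 270345/43 - 6*√10/43 ≈ 6286.6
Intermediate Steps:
o(M) = 2*M/(M + √2*√M) (o(M) = (2*M)/(√(2*M) + M) = (2*M)/(√2*√M + M) = (2*M)/(M + √2*√M) = 2*M/(M + √2*√M))
(-3829 + o(45)) + 10114 = (-3829 + 2*45/(45 + √2*√45)) + 10114 = (-3829 + 2*45/(45 + √2*(3*√5))) + 10114 = (-3829 + 2*45/(45 + 3*√10)) + 10114 = (-3829 + 90/(45 + 3*√10)) + 10114 = 6285 + 90/(45 + 3*√10)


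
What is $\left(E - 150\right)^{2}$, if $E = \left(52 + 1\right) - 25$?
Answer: $14884$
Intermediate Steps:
$E = 28$ ($E = 53 - 25 = 28$)
$\left(E - 150\right)^{2} = \left(28 - 150\right)^{2} = \left(-122\right)^{2} = 14884$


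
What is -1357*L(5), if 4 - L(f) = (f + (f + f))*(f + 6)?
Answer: 218477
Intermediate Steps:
L(f) = 4 - 3*f*(6 + f) (L(f) = 4 - (f + (f + f))*(f + 6) = 4 - (f + 2*f)*(6 + f) = 4 - 3*f*(6 + f))
-1357*L(5) = -1357*(4 - 18*5 - 3*5**2) = -1357*(4 - 90 - 3*25) = -1357*(4 - 90 - 75) = -1357*(-161) = 218477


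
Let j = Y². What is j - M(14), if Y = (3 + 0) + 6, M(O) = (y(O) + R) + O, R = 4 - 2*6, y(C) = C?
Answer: 61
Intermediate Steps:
R = -8 (R = 4 - 12 = -8)
M(O) = -8 + 2*O (M(O) = (O - 8) + O = (-8 + O) + O = -8 + 2*O)
Y = 9 (Y = 3 + 6 = 9)
j = 81 (j = 9² = 81)
j - M(14) = 81 - (-8 + 2*14) = 81 - (-8 + 28) = 81 - 1*20 = 81 - 20 = 61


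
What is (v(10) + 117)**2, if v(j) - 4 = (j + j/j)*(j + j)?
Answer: 116281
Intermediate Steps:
v(j) = 4 + 2*j*(1 + j) (v(j) = 4 + (j + j/j)*(j + j) = 4 + (j + 1)*(2*j) = 4 + (1 + j)*(2*j) = 4 + 2*j*(1 + j))
(v(10) + 117)**2 = ((4 + 2*10 + 2*10**2) + 117)**2 = ((4 + 20 + 2*100) + 117)**2 = ((4 + 20 + 200) + 117)**2 = (224 + 117)**2 = 341**2 = 116281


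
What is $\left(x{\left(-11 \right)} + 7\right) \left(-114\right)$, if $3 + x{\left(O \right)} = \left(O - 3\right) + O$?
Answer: $2394$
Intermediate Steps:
$x{\left(O \right)} = -6 + 2 O$ ($x{\left(O \right)} = -3 + \left(\left(O - 3\right) + O\right) = -3 + \left(\left(-3 + O\right) + O\right) = -3 + \left(-3 + 2 O\right) = -6 + 2 O$)
$\left(x{\left(-11 \right)} + 7\right) \left(-114\right) = \left(\left(-6 + 2 \left(-11\right)\right) + 7\right) \left(-114\right) = \left(\left(-6 - 22\right) + 7\right) \left(-114\right) = \left(-28 + 7\right) \left(-114\right) = \left(-21\right) \left(-114\right) = 2394$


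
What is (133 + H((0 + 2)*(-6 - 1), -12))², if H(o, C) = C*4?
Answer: 7225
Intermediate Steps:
H(o, C) = 4*C
(133 + H((0 + 2)*(-6 - 1), -12))² = (133 + 4*(-12))² = (133 - 48)² = 85² = 7225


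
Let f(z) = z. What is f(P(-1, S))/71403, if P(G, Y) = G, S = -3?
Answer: -1/71403 ≈ -1.4005e-5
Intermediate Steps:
f(P(-1, S))/71403 = -1/71403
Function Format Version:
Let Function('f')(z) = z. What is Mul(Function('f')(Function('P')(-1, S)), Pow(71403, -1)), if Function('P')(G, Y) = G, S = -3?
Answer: Rational(-1, 71403) ≈ -1.4005e-5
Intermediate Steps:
Mul(Function('f')(Function('P')(-1, S)), Pow(71403, -1)) = Mul(-1, Pow(71403, -1)) = Mul(-1, Rational(1, 71403)) = Rational(-1, 71403)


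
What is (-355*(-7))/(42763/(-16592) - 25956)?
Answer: -1178032/12305849 ≈ -0.095729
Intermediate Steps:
(-355*(-7))/(42763/(-16592) - 25956) = (-1*(-2485))/(42763*(-1/16592) - 25956) = 2485/(-42763/16592 - 25956) = 2485/(-430704715/16592) = 2485*(-16592/430704715) = -1178032/12305849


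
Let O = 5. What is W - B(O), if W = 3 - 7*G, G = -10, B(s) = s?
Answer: 68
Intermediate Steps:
W = 73 (W = 3 - 7*(-10) = 3 + 70 = 73)
W - B(O) = 73 - 1*5 = 73 - 5 = 68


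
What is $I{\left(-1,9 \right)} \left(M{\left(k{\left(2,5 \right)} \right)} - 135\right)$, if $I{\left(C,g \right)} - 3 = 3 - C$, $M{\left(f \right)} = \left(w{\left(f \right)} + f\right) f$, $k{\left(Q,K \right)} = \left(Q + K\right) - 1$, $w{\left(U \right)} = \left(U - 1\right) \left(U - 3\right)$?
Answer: $-63$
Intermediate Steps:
$w{\left(U \right)} = \left(-1 + U\right) \left(-3 + U\right)$
$k{\left(Q,K \right)} = -1 + K + Q$ ($k{\left(Q,K \right)} = \left(K + Q\right) - 1 = -1 + K + Q$)
$M{\left(f \right)} = f \left(3 + f^{2} - 3 f\right)$ ($M{\left(f \right)} = \left(\left(3 + f^{2} - 4 f\right) + f\right) f = \left(3 + f^{2} - 3 f\right) f = f \left(3 + f^{2} - 3 f\right)$)
$I{\left(C,g \right)} = 6 - C$ ($I{\left(C,g \right)} = 3 - \left(-3 + C\right) = 6 - C$)
$I{\left(-1,9 \right)} \left(M{\left(k{\left(2,5 \right)} \right)} - 135\right) = \left(6 - -1\right) \left(\left(-1 + 5 + 2\right) \left(3 + \left(-1 + 5 + 2\right)^{2} - 3 \left(-1 + 5 + 2\right)\right) - 135\right) = \left(6 + 1\right) \left(6 \left(3 + 6^{2} - 18\right) - 135\right) = 7 \left(6 \left(3 + 36 - 18\right) - 135\right) = 7 \left(6 \cdot 21 - 135\right) = 7 \left(126 - 135\right) = 7 \left(-9\right) = -63$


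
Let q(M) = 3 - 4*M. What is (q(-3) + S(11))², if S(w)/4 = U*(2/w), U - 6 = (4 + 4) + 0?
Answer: 76729/121 ≈ 634.12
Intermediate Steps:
U = 14 (U = 6 + ((4 + 4) + 0) = 6 + (8 + 0) = 6 + 8 = 14)
S(w) = 112/w (S(w) = 4*(14*(2/w)) = 4*(28/w) = 112/w)
(q(-3) + S(11))² = ((3 - 4*(-3)) + 112/11)² = ((3 + 12) + 112*(1/11))² = (15 + 112/11)² = (277/11)² = 76729/121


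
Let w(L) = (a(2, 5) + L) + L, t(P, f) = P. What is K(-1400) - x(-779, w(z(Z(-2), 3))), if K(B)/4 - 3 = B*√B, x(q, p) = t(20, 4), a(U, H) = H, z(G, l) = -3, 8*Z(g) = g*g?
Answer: -8 - 56000*I*√14 ≈ -8.0 - 2.0953e+5*I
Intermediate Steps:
Z(g) = g²/8 (Z(g) = (g*g)/8 = g²/8)
w(L) = 5 + 2*L (w(L) = (5 + L) + L = 5 + 2*L)
x(q, p) = 20
K(B) = 12 + 4*B^(3/2) (K(B) = 12 + 4*(B*√B) = 12 + 4*B^(3/2))
K(-1400) - x(-779, w(z(Z(-2), 3))) = (12 + 4*(-1400)^(3/2)) - 1*20 = (12 + 4*(-14000*I*√14)) - 20 = (12 - 56000*I*√14) - 20 = -8 - 56000*I*√14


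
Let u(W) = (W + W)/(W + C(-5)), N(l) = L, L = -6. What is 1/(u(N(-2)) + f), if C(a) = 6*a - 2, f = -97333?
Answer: -19/1849321 ≈ -1.0274e-5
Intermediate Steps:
C(a) = -2 + 6*a
N(l) = -6
u(W) = 2*W/(-32 + W) (u(W) = (W + W)/(W + (-2 + 6*(-5))) = (2*W)/(W + (-2 - 30)) = (2*W)/(W - 32) = (2*W)/(-32 + W) = 2*W/(-32 + W))
1/(u(N(-2)) + f) = 1/(2*(-6)/(-32 - 6) - 97333) = 1/(2*(-6)/(-38) - 97333) = 1/(2*(-6)*(-1/38) - 97333) = 1/(6/19 - 97333) = 1/(-1849321/19) = -19/1849321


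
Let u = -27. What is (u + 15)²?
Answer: 144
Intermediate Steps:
(u + 15)² = (-27 + 15)² = (-12)² = 144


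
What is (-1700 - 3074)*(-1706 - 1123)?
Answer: 13505646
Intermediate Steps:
(-1700 - 3074)*(-1706 - 1123) = -4774*(-2829) = 13505646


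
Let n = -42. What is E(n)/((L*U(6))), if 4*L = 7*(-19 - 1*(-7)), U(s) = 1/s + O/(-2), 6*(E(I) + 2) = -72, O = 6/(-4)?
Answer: 8/11 ≈ 0.72727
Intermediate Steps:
O = -3/2 (O = 6*(-¼) = -3/2 ≈ -1.5000)
E(I) = -14 (E(I) = -2 + (⅙)*(-72) = -2 - 12 = -14)
U(s) = ¾ + 1/s (U(s) = 1/s - 3/2/(-2) = 1/s - 3/2*(-½) = 1/s + ¾ = ¾ + 1/s)
L = -21 (L = (7*(-19 - 1*(-7)))/4 = (7*(-19 + 7))/4 = (7*(-12))/4 = (¼)*(-84) = -21)
E(n)/((L*U(6))) = -14*(-1/(21*(¾ + 1/6))) = -14*(-1/(21*(¾ + ⅙))) = -14/((-21*11/12)) = -14/(-77/4) = -14*(-4/77) = 8/11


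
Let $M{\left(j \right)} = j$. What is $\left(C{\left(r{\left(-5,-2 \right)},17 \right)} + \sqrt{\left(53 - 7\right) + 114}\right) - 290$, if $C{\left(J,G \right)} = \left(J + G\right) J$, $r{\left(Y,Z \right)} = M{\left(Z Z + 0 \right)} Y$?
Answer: $-230 + 4 \sqrt{10} \approx -217.35$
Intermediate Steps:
$r{\left(Y,Z \right)} = Y Z^{2}$ ($r{\left(Y,Z \right)} = \left(Z Z + 0\right) Y = \left(Z^{2} + 0\right) Y = Z^{2} Y = Y Z^{2}$)
$C{\left(J,G \right)} = J \left(G + J\right)$ ($C{\left(J,G \right)} = \left(G + J\right) J = J \left(G + J\right)$)
$\left(C{\left(r{\left(-5,-2 \right)},17 \right)} + \sqrt{\left(53 - 7\right) + 114}\right) - 290 = \left(- 5 \left(-2\right)^{2} \left(17 - 5 \left(-2\right)^{2}\right) + \sqrt{\left(53 - 7\right) + 114}\right) - 290 = \left(\left(-5\right) 4 \left(17 - 20\right) + \sqrt{\left(53 - 7\right) + 114}\right) - 290 = \left(- 20 \left(17 - 20\right) + \sqrt{46 + 114}\right) - 290 = \left(\left(-20\right) \left(-3\right) + \sqrt{160}\right) - 290 = \left(60 + 4 \sqrt{10}\right) - 290 = -230 + 4 \sqrt{10}$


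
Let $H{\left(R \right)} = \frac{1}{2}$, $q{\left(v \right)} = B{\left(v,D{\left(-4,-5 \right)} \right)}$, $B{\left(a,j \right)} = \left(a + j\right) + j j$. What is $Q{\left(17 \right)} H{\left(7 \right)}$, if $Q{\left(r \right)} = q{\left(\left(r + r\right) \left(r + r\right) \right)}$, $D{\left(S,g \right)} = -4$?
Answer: $584$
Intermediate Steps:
$B{\left(a,j \right)} = a + j + j^{2}$ ($B{\left(a,j \right)} = \left(a + j\right) + j^{2} = a + j + j^{2}$)
$q{\left(v \right)} = 12 + v$ ($q{\left(v \right)} = v - 4 + \left(-4\right)^{2} = v - 4 + 16 = 12 + v$)
$Q{\left(r \right)} = 12 + 4 r^{2}$ ($Q{\left(r \right)} = 12 + \left(r + r\right) \left(r + r\right) = 12 + 2 r 2 r = 12 + 4 r^{2}$)
$H{\left(R \right)} = \frac{1}{2}$
$Q{\left(17 \right)} H{\left(7 \right)} = \left(12 + 4 \cdot 17^{2}\right) \frac{1}{2} = \left(12 + 4 \cdot 289\right) \frac{1}{2} = \left(12 + 1156\right) \frac{1}{2} = 1168 \cdot \frac{1}{2} = 584$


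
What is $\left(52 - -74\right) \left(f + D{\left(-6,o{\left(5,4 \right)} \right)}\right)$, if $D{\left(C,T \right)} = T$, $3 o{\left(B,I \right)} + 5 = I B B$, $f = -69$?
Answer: $-4704$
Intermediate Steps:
$o{\left(B,I \right)} = - \frac{5}{3} + \frac{I B^{2}}{3}$ ($o{\left(B,I \right)} = - \frac{5}{3} + \frac{I B B}{3} = - \frac{5}{3} + \frac{B I B}{3} = - \frac{5}{3} + \frac{I B^{2}}{3}$)
$\left(52 - -74\right) \left(f + D{\left(-6,o{\left(5,4 \right)} \right)}\right) = \left(52 - -74\right) \left(-69 - \left(\frac{5}{3} - \frac{4 \cdot 5^{2}}{3}\right)\right) = \left(52 + 74\right) \left(-69 - \left(\frac{5}{3} - \frac{100}{3}\right)\right) = 126 \left(-69 + \left(- \frac{5}{3} + \frac{100}{3}\right)\right) = 126 \left(-69 + \frac{95}{3}\right) = 126 \left(- \frac{112}{3}\right) = -4704$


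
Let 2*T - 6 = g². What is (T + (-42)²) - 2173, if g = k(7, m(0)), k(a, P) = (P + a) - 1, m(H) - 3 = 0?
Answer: -731/2 ≈ -365.50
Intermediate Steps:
m(H) = 3 (m(H) = 3 + 0 = 3)
k(a, P) = -1 + P + a
g = 9 (g = -1 + 3 + 7 = 9)
T = 87/2 (T = 3 + (½)*9² = 3 + (½)*81 = 3 + 81/2 = 87/2 ≈ 43.500)
(T + (-42)²) - 2173 = (87/2 + (-42)²) - 2173 = (87/2 + 1764) - 2173 = 3615/2 - 2173 = -731/2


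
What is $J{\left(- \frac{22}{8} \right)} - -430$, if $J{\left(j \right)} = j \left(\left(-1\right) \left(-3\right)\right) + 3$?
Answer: $\frac{1699}{4} \approx 424.75$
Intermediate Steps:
$J{\left(j \right)} = 3 + 3 j$ ($J{\left(j \right)} = j 3 + 3 = 3 j + 3 = 3 + 3 j$)
$J{\left(- \frac{22}{8} \right)} - -430 = \left(3 + 3 \left(- \frac{22}{8}\right)\right) - -430 = \left(3 + 3 \left(\left(-22\right) \frac{1}{8}\right)\right) + 430 = \left(3 + 3 \left(- \frac{11}{4}\right)\right) + 430 = \left(3 - \frac{33}{4}\right) + 430 = - \frac{21}{4} + 430 = \frac{1699}{4}$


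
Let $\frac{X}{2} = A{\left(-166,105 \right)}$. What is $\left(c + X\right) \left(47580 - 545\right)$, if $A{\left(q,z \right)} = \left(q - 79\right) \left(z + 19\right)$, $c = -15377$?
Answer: $-3581103795$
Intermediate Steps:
$A{\left(q,z \right)} = \left(-79 + q\right) \left(19 + z\right)$
$X = -60760$ ($X = 2 \left(-1501 - 8295 + 19 \left(-166\right) - 17430\right) = 2 \left(-1501 - 8295 - 3154 - 17430\right) = 2 \left(-30380\right) = -60760$)
$\left(c + X\right) \left(47580 - 545\right) = \left(-15377 - 60760\right) \left(47580 - 545\right) = \left(-76137\right) 47035 = -3581103795$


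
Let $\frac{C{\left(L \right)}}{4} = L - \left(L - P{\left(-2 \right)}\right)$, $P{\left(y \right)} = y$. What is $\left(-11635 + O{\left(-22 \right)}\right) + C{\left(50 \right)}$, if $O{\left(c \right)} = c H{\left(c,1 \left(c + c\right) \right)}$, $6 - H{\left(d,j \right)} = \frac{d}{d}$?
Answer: $-11753$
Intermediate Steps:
$H{\left(d,j \right)} = 5$ ($H{\left(d,j \right)} = 6 - \frac{d}{d} = 6 - 1 = 5$)
$C{\left(L \right)} = -8$ ($C{\left(L \right)} = 4 \left(L - \left(2 + L\right)\right) = 4 \left(-2\right) = -8$)
$O{\left(c \right)} = 5 c$ ($O{\left(c \right)} = c 5 = 5 c$)
$\left(-11635 + O{\left(-22 \right)}\right) + C{\left(50 \right)} = \left(-11635 + 5 \left(-22\right)\right) - 8 = \left(-11635 - 110\right) - 8 = -11745 - 8 = -11753$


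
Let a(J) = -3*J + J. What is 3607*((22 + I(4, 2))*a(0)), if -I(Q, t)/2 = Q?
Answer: 0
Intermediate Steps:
I(Q, t) = -2*Q
a(J) = -2*J
3607*((22 + I(4, 2))*a(0)) = 3607*((22 - 2*4)*(-2*0)) = 3607*((22 - 8)*0) = 3607*(14*0) = 3607*0 = 0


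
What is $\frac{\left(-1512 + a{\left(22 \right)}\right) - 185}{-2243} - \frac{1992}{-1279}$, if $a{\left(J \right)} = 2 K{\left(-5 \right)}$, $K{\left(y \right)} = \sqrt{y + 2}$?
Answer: $\frac{6638519}{2868797} - \frac{2 i \sqrt{3}}{2243} \approx 2.314 - 0.0015444 i$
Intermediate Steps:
$K{\left(y \right)} = \sqrt{2 + y}$
$a{\left(J \right)} = 2 i \sqrt{3}$ ($a{\left(J \right)} = 2 \sqrt{2 - 5} = 2 \sqrt{-3} = 2 i \sqrt{3}$)
$\frac{\left(-1512 + a{\left(22 \right)}\right) - 185}{-2243} - \frac{1992}{-1279} = \frac{\left(-1512 + 2 i \sqrt{3}\right) - 185}{-2243} - \frac{1992}{-1279} = \left(-1697 + 2 i \sqrt{3}\right) \left(- \frac{1}{2243}\right) - - \frac{1992}{1279} = \left(\frac{1697}{2243} - \frac{2 i \sqrt{3}}{2243}\right) + \frac{1992}{1279} = \frac{6638519}{2868797} - \frac{2 i \sqrt{3}}{2243}$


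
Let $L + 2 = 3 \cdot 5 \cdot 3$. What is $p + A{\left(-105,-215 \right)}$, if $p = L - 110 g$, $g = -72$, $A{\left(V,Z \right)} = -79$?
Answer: $7884$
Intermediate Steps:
$L = 43$ ($L = -2 + 3 \cdot 5 \cdot 3 = -2 + 15 \cdot 3 = -2 + 45 = 43$)
$p = 7963$ ($p = 43 - -7920 = 43 + 7920 = 7963$)
$p + A{\left(-105,-215 \right)} = 7963 - 79 = 7884$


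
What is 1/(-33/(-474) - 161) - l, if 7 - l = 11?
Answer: 101550/25427 ≈ 3.9938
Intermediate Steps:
l = -4 (l = 7 - 1*11 = 7 - 11 = -4)
1/(-33/(-474) - 161) - l = 1/(-33/(-474) - 161) - 1*(-4) = 1/(-33*(-1/474) - 161) + 4 = 1/(11/158 - 161) + 4 = 1/(-25427/158) + 4 = -158/25427 + 4 = 101550/25427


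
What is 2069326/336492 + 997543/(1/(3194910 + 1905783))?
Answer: 856062667854202217/168246 ≈ 5.0882e+12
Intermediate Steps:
2069326/336492 + 997543/(1/(3194910 + 1905783)) = 2069326*(1/336492) + 997543/(1/5100693) = 1034663/168246 + 997543/(1/5100693) = 1034663/168246 + 997543*5100693 = 1034663/168246 + 5088160597299 = 856062667854202217/168246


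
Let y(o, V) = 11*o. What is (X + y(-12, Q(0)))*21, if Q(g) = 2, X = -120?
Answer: -5292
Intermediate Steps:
(X + y(-12, Q(0)))*21 = (-120 + 11*(-12))*21 = (-120 - 132)*21 = -252*21 = -5292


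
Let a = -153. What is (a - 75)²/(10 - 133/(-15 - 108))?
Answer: 6394032/1363 ≈ 4691.1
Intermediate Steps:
(a - 75)²/(10 - 133/(-15 - 108)) = (-153 - 75)²/(10 - 133/(-15 - 108)) = (-228)²/(10 - 133/(-123)) = 51984/(10 - 1/123*(-133)) = 51984/(10 + 133/123) = 51984/(1363/123) = 51984*(123/1363) = 6394032/1363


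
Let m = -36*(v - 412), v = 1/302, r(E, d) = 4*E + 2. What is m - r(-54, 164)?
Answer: 2271928/151 ≈ 15046.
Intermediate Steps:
r(E, d) = 2 + 4*E
v = 1/302 ≈ 0.0033113
m = 2239614/151 (m = -36*(1/302 - 412) = -36*(-124423/302) = 2239614/151 ≈ 14832.)
m - r(-54, 164) = 2239614/151 - (2 + 4*(-54)) = 2239614/151 - (2 - 216) = 2239614/151 - 1*(-214) = 2239614/151 + 214 = 2271928/151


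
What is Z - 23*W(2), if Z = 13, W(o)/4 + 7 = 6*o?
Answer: -447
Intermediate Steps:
W(o) = -28 + 24*o (W(o) = -28 + 4*(6*o) = -28 + 24*o)
Z - 23*W(2) = 13 - 23*(-28 + 24*2) = 13 - 23*(-28 + 48) = 13 - 23*20 = 13 - 460 = -447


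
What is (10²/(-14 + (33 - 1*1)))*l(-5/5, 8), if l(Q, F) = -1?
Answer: -50/9 ≈ -5.5556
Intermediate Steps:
(10²/(-14 + (33 - 1*1)))*l(-5/5, 8) = (10²/(-14 + (33 - 1*1)))*(-1) = (100/(-14 + (33 - 1)))*(-1) = (100/(-14 + 32))*(-1) = (100/18)*(-1) = ((1/18)*100)*(-1) = (50/9)*(-1) = -50/9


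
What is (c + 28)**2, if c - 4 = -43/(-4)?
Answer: 29241/16 ≈ 1827.6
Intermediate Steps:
c = 59/4 (c = 4 - 43/(-4) = 4 - 43*(-1/4) = 4 + 43/4 = 59/4 ≈ 14.750)
(c + 28)**2 = (59/4 + 28)**2 = (171/4)**2 = 29241/16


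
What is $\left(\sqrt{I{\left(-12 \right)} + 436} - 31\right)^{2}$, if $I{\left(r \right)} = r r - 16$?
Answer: $1525 - 124 \sqrt{141} \approx 52.582$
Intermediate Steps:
$I{\left(r \right)} = -16 + r^{2}$ ($I{\left(r \right)} = r^{2} - 16 = -16 + r^{2}$)
$\left(\sqrt{I{\left(-12 \right)} + 436} - 31\right)^{2} = \left(\sqrt{\left(-16 + \left(-12\right)^{2}\right) + 436} - 31\right)^{2} = \left(\sqrt{\left(-16 + 144\right) + 436} - 31\right)^{2} = \left(\sqrt{128 + 436} - 31\right)^{2} = \left(\sqrt{564} - 31\right)^{2} = \left(2 \sqrt{141} - 31\right)^{2} = \left(-31 + 2 \sqrt{141}\right)^{2}$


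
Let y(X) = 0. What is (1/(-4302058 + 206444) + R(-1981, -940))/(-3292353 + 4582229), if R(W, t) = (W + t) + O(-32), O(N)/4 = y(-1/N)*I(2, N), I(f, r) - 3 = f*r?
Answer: -11963288495/5282834203864 ≈ -0.0022646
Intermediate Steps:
I(f, r) = 3 + f*r
O(N) = 0 (O(N) = 4*(0*(3 + 2*N)) = 4*0 = 0)
R(W, t) = W + t (R(W, t) = (W + t) + 0 = W + t)
(1/(-4302058 + 206444) + R(-1981, -940))/(-3292353 + 4582229) = (1/(-4302058 + 206444) + (-1981 - 940))/(-3292353 + 4582229) = (1/(-4095614) - 2921)/1289876 = (-1/4095614 - 2921)*(1/1289876) = -11963288495/4095614*1/1289876 = -11963288495/5282834203864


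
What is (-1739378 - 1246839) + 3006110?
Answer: 19893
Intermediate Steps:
(-1739378 - 1246839) + 3006110 = -2986217 + 3006110 = 19893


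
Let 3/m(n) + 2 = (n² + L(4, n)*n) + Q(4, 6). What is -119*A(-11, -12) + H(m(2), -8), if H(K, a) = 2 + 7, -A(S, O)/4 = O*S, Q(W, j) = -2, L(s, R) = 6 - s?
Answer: 62841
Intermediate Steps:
A(S, O) = -4*O*S
m(n) = 3/(-4 + n² + 2*n) (m(n) = 3/(-2 + ((n² + (6 - 1*4)*n) - 2)) = 3/(-2 + ((n² + (6 - 4)*n) - 2)) = 3/(-2 + ((n² + 2*n) - 2)) = 3/(-2 + (-2 + n² + 2*n)) = 3/(-4 + n² + 2*n))
H(K, a) = 9
-119*A(-11, -12) + H(m(2), -8) = -(-476)*(-12)*(-11) + 9 = -119*(-528) + 9 = 62832 + 9 = 62841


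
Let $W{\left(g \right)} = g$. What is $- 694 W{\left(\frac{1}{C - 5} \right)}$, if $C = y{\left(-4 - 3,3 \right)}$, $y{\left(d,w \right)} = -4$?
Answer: $\frac{694}{9} \approx 77.111$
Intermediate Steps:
$C = -4$
$- 694 W{\left(\frac{1}{C - 5} \right)} = - \frac{694}{-4 - 5} = - \frac{694}{-9} = \left(-694\right) \left(- \frac{1}{9}\right) = \frac{694}{9}$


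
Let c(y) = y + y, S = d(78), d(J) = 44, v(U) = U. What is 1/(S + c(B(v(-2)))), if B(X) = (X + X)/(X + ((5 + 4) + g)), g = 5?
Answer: 3/130 ≈ 0.023077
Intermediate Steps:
B(X) = 2*X/(14 + X) (B(X) = (X + X)/(X + ((5 + 4) + 5)) = (2*X)/(X + (9 + 5)) = (2*X)/(X + 14) = (2*X)/(14 + X) = 2*X/(14 + X))
S = 44
c(y) = 2*y
1/(S + c(B(v(-2)))) = 1/(44 + 2*(2*(-2)/(14 - 2))) = 1/(44 + 2*(2*(-2)/12)) = 1/(44 + 2*(2*(-2)*(1/12))) = 1/(44 + 2*(-⅓)) = 1/(44 - ⅔) = 1/(130/3) = 3/130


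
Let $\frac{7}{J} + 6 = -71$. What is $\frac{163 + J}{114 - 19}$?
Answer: $\frac{1792}{1045} \approx 1.7148$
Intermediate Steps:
$J = - \frac{1}{11}$ ($J = \frac{7}{-6 - 71} = \frac{7}{-77} = 7 \left(- \frac{1}{77}\right) = - \frac{1}{11} \approx -0.090909$)
$\frac{163 + J}{114 - 19} = \frac{163 - \frac{1}{11}}{114 - 19} = \frac{1792}{11 \cdot 95} = \frac{1792}{11} \cdot \frac{1}{95} = \frac{1792}{1045}$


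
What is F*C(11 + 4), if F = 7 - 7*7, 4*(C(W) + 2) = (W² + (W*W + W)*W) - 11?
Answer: -39963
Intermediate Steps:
C(W) = -19/4 + W²/4 + W*(W + W²)/4 (C(W) = -2 + ((W² + (W*W + W)*W) - 11)/4 = -2 + ((W² + (W² + W)*W) - 11)/4 = -2 + ((W² + (W + W²)*W) - 11)/4 = -2 + ((W² + W*(W + W²)) - 11)/4 = -2 + (-11 + W² + W*(W + W²))/4 = -2 + (-11/4 + W²/4 + W*(W + W²)/4) = -19/4 + W²/4 + W*(W + W²)/4)
F = -42 (F = 7 - 49 = -42)
F*C(11 + 4) = -42*(-19/4 + (11 + 4)²/2 + (11 + 4)³/4) = -42*(-19/4 + (½)*15² + (¼)*15³) = -42*(-19/4 + (½)*225 + (¼)*3375) = -42*(-19/4 + 225/2 + 3375/4) = -42*1903/2 = -39963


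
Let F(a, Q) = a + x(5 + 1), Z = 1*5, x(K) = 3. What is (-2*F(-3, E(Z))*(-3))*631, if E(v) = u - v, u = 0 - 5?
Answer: 0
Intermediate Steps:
u = -5
Z = 5
E(v) = -5 - v
F(a, Q) = 3 + a (F(a, Q) = a + 3 = 3 + a)
(-2*F(-3, E(Z))*(-3))*631 = (-2*(3 - 3)*(-3))*631 = (-2*0*(-3))*631 = (0*(-3))*631 = 0*631 = 0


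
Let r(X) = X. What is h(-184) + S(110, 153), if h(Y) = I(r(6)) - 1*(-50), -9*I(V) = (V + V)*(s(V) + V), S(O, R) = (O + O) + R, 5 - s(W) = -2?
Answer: 1217/3 ≈ 405.67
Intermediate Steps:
s(W) = 7 (s(W) = 5 - 1*(-2) = 5 + 2 = 7)
S(O, R) = R + 2*O (S(O, R) = 2*O + R = R + 2*O)
I(V) = -2*V*(7 + V)/9 (I(V) = -(V + V)*(7 + V)/9 = -2*V*(7 + V)/9)
h(Y) = 98/3 (h(Y) = -2/9*6*(7 + 6) - 1*(-50) = -2/9*6*13 + 50 = -52/3 + 50 = 98/3)
h(-184) + S(110, 153) = 98/3 + (153 + 2*110) = 98/3 + (153 + 220) = 98/3 + 373 = 1217/3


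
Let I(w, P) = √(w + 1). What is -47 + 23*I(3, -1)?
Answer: -1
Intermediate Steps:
I(w, P) = √(1 + w)
-47 + 23*I(3, -1) = -47 + 23*√(1 + 3) = -47 + 23*√4 = -47 + 23*2 = -47 + 46 = -1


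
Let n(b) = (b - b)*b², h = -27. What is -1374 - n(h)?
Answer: -1374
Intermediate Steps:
n(b) = 0 (n(b) = 0*b² = 0)
-1374 - n(h) = -1374 - 1*0 = -1374 + 0 = -1374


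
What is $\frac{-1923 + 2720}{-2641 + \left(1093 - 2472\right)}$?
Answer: $- \frac{797}{4020} \approx -0.19826$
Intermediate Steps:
$\frac{-1923 + 2720}{-2641 + \left(1093 - 2472\right)} = \frac{797}{-2641 - 1379} = \frac{797}{-4020} = 797 \left(- \frac{1}{4020}\right) = - \frac{797}{4020}$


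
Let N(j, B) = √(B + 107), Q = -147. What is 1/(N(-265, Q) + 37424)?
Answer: 4678/175069477 - I*√10/700277908 ≈ 2.6721e-5 - 4.5157e-9*I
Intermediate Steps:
N(j, B) = √(107 + B)
1/(N(-265, Q) + 37424) = 1/(√(107 - 147) + 37424) = 1/(√(-40) + 37424) = 1/(2*I*√10 + 37424) = 1/(37424 + 2*I*√10)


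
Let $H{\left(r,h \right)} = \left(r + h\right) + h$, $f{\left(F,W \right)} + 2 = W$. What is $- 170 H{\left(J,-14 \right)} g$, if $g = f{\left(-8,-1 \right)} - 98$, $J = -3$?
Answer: $-532270$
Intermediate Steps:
$f{\left(F,W \right)} = -2 + W$
$H{\left(r,h \right)} = r + 2 h$ ($H{\left(r,h \right)} = \left(h + r\right) + h = r + 2 h$)
$g = -101$ ($g = \left(-2 - 1\right) - 98 = -3 - 98 = -101$)
$- 170 H{\left(J,-14 \right)} g = - 170 \left(-3 + 2 \left(-14\right)\right) \left(-101\right) = - 170 \left(-3 - 28\right) \left(-101\right) = \left(-170\right) \left(-31\right) \left(-101\right) = 5270 \left(-101\right) = -532270$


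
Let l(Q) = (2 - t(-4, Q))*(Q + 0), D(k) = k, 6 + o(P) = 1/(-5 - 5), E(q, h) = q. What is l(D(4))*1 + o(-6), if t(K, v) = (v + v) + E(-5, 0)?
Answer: -101/10 ≈ -10.100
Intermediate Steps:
o(P) = -61/10 (o(P) = -6 + 1/(-5 - 5) = -6 + 1/(-10) = -6 - 1/10 = -61/10)
t(K, v) = -5 + 2*v (t(K, v) = (v + v) - 5 = 2*v - 5 = -5 + 2*v)
l(Q) = Q*(7 - 2*Q) (l(Q) = (2 - (-5 + 2*Q))*(Q + 0) = (2 + (5 - 2*Q))*Q = (7 - 2*Q)*Q = Q*(7 - 2*Q))
l(D(4))*1 + o(-6) = (4*(7 - 2*4))*1 - 61/10 = (4*(7 - 8))*1 - 61/10 = (4*(-1))*1 - 61/10 = -4*1 - 61/10 = -4 - 61/10 = -101/10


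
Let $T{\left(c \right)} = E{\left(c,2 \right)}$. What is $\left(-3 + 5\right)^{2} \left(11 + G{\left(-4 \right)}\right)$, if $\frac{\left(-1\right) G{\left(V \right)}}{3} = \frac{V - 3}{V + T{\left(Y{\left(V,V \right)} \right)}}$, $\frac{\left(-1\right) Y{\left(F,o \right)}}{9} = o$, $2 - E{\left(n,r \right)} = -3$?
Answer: $128$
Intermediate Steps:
$E{\left(n,r \right)} = 5$ ($E{\left(n,r \right)} = 2 - -3 = 2 + 3 = 5$)
$Y{\left(F,o \right)} = - 9 o$
$T{\left(c \right)} = 5$
$G{\left(V \right)} = - \frac{3 \left(-3 + V\right)}{5 + V}$ ($G{\left(V \right)} = - 3 \frac{V - 3}{V + 5} = - 3 \frac{-3 + V}{5 + V} = - \frac{3 \left(-3 + V\right)}{5 + V}$)
$\left(-3 + 5\right)^{2} \left(11 + G{\left(-4 \right)}\right) = \left(-3 + 5\right)^{2} \left(11 + \frac{3 \left(3 - -4\right)}{5 - 4}\right) = 2^{2} \left(11 + \frac{3 \left(3 + 4\right)}{1}\right) = 4 \left(11 + 3 \cdot 1 \cdot 7\right) = 4 \left(11 + 21\right) = 4 \cdot 32 = 128$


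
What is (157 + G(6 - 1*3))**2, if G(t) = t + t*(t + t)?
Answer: 31684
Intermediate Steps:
G(t) = t + 2*t**2 (G(t) = t + t*(2*t) = t + 2*t**2)
(157 + G(6 - 1*3))**2 = (157 + (6 - 1*3)*(1 + 2*(6 - 1*3)))**2 = (157 + (6 - 3)*(1 + 2*(6 - 3)))**2 = (157 + 3*(1 + 2*3))**2 = (157 + 3*(1 + 6))**2 = (157 + 3*7)**2 = (157 + 21)**2 = 178**2 = 31684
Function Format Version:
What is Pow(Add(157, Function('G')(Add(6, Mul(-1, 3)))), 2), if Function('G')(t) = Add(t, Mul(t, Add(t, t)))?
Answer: 31684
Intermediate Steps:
Function('G')(t) = Add(t, Mul(2, Pow(t, 2))) (Function('G')(t) = Add(t, Mul(t, Mul(2, t))) = Add(t, Mul(2, Pow(t, 2))))
Pow(Add(157, Function('G')(Add(6, Mul(-1, 3)))), 2) = Pow(Add(157, Mul(Add(6, Mul(-1, 3)), Add(1, Mul(2, Add(6, Mul(-1, 3)))))), 2) = Pow(Add(157, Mul(Add(6, -3), Add(1, Mul(2, Add(6, -3))))), 2) = Pow(Add(157, Mul(3, Add(1, Mul(2, 3)))), 2) = Pow(Add(157, Mul(3, Add(1, 6))), 2) = Pow(Add(157, Mul(3, 7)), 2) = Pow(Add(157, 21), 2) = Pow(178, 2) = 31684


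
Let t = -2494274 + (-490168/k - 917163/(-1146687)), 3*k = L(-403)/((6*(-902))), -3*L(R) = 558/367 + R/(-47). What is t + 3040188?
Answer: -3838386429276712595/1623326563 ≈ -2.3645e+9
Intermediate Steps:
L(R) = -186/367 + R/141 (L(R) = -(558/367 + R/(-47))/3 = -(558*(1/367) + R*(-1/47))/3 = -(558/367 - R/47)/3 = -186/367 + R/141)
k = 4247/20491812 (k = ((-186/367 + (1/141)*(-403))/((6*(-902))))/3 = ((-186/367 - 403/141)/(-5412))/3 = (-174127/51747*(-1/5412))/3 = (1/3)*(4247/6830604) = 4247/20491812 ≈ 0.00020725)
t = -3843321647213626439/1623326563 (t = -2494274 + (-490168/4247/20491812 - 917163/(-1146687)) = -2494274 + (-490168*20491812/4247 - 917163*(-1/1146687)) = -2494274 + (-10044430504416/4247 + 305721/382229) = -2494274 - 3839272625974026177/1623326563 = -3843321647213626439/1623326563 ≈ -2.3676e+9)
t + 3040188 = -3843321647213626439/1623326563 + 3040188 = -3838386429276712595/1623326563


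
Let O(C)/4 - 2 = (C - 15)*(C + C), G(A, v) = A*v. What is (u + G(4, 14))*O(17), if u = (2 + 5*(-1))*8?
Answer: 8960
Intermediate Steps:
u = -24 (u = (2 - 5)*8 = -3*8 = -24)
O(C) = 8 + 8*C*(-15 + C) (O(C) = 8 + 4*((C - 15)*(C + C)) = 8 + 4*((-15 + C)*(2*C)) = 8 + 4*(2*C*(-15 + C)) = 8 + 8*C*(-15 + C))
(u + G(4, 14))*O(17) = (-24 + 4*14)*(8 - 120*17 + 8*17²) = (-24 + 56)*(8 - 2040 + 8*289) = 32*(8 - 2040 + 2312) = 32*280 = 8960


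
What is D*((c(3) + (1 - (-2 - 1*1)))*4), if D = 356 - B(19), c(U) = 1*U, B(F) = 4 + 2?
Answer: 9800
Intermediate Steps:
B(F) = 6
c(U) = U
D = 350 (D = 356 - 1*6 = 356 - 6 = 350)
D*((c(3) + (1 - (-2 - 1*1)))*4) = 350*((3 + (1 - (-2 - 1*1)))*4) = 350*((3 + (1 - (-2 - 1)))*4) = 350*((3 + (1 - 1*(-3)))*4) = 350*((3 + (1 + 3))*4) = 350*((3 + 4)*4) = 350*(7*4) = 350*28 = 9800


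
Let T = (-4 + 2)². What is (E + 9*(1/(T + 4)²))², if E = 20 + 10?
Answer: 3721041/4096 ≈ 908.46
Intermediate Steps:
T = 4 (T = (-2)² = 4)
E = 30
(E + 9*(1/(T + 4)²))² = (30 + 9*(1/(4 + 4)²))² = (30 + 9*(1/8²))² = (30 + 9*(1/64))² = (30 + 9/64)² = (1929/64)² = 3721041/4096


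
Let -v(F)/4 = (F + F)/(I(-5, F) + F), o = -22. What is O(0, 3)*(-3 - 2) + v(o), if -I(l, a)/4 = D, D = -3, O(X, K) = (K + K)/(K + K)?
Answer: -113/5 ≈ -22.600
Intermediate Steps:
O(X, K) = 1 (O(X, K) = (2*K)/((2*K)) = (2*K)*(1/(2*K)) = 1)
I(l, a) = 12 (I(l, a) = -4*(-3) = 12)
v(F) = -8*F/(12 + F) (v(F) = -4*(F + F)/(12 + F) = -4*2*F/(12 + F) = -8*F/(12 + F))
O(0, 3)*(-3 - 2) + v(o) = 1*(-3 - 2) - 8*(-22)/(12 - 22) = 1*(-5) - 8*(-22)/(-10) = -5 - 8*(-22)*(-1/10) = -5 - 88/5 = -113/5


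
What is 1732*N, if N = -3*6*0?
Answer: 0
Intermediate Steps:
N = 0 (N = -18*0 = 0)
1732*N = 1732*0 = 0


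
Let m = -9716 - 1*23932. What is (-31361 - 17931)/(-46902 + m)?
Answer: 24646/40275 ≈ 0.61194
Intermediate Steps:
m = -33648 (m = -9716 - 23932 = -33648)
(-31361 - 17931)/(-46902 + m) = (-31361 - 17931)/(-46902 - 33648) = -49292/(-80550) = -49292*(-1/80550) = 24646/40275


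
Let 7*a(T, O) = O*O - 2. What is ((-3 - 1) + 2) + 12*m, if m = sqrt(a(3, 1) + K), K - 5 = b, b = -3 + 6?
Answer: -2 + 12*sqrt(385)/7 ≈ 31.637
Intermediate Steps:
a(T, O) = -2/7 + O**2/7 (a(T, O) = (O*O - 2)/7 = (O**2 - 2)/7 = (-2 + O**2)/7 = -2/7 + O**2/7)
b = 3
K = 8 (K = 5 + 3 = 8)
m = sqrt(385)/7 (m = sqrt((-2/7 + (1/7)*1**2) + 8) = sqrt((-2/7 + (1/7)*1) + 8) = sqrt((-2/7 + 1/7) + 8) = sqrt(-1/7 + 8) = sqrt(55/7) = sqrt(385)/7 ≈ 2.8031)
((-3 - 1) + 2) + 12*m = ((-3 - 1) + 2) + 12*(sqrt(385)/7) = (-4 + 2) + 12*sqrt(385)/7 = -2 + 12*sqrt(385)/7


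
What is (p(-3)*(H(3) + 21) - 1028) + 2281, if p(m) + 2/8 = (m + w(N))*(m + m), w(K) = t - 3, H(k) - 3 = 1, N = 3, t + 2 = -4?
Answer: 12187/4 ≈ 3046.8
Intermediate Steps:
t = -6 (t = -2 - 4 = -6)
H(k) = 4 (H(k) = 3 + 1 = 4)
w(K) = -9 (w(K) = -6 - 3 = -9)
p(m) = -1/4 + 2*m*(-9 + m) (p(m) = -1/4 + (m - 9)*(m + m) = -1/4 + (-9 + m)*(2*m) = -1/4 + 2*m*(-9 + m))
(p(-3)*(H(3) + 21) - 1028) + 2281 = ((-1/4 - 18*(-3) + 2*(-3)**2)*(4 + 21) - 1028) + 2281 = ((-1/4 + 54 + 2*9)*25 - 1028) + 2281 = ((-1/4 + 54 + 18)*25 - 1028) + 2281 = ((287/4)*25 - 1028) + 2281 = (7175/4 - 1028) + 2281 = 3063/4 + 2281 = 12187/4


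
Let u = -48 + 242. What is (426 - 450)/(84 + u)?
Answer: -12/139 ≈ -0.086331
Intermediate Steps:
u = 194
(426 - 450)/(84 + u) = (426 - 450)/(84 + 194) = -24/278 = -24*1/278 = -12/139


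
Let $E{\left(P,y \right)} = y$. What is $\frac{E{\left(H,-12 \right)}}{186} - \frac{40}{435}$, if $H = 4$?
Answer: $- \frac{422}{2697} \approx -0.15647$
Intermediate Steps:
$\frac{E{\left(H,-12 \right)}}{186} - \frac{40}{435} = - \frac{12}{186} - \frac{40}{435} = \left(-12\right) \frac{1}{186} - \frac{8}{87} = - \frac{2}{31} - \frac{8}{87} = - \frac{422}{2697}$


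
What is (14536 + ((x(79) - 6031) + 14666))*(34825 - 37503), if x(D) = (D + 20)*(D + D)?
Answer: -103941214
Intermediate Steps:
x(D) = 2*D*(20 + D) (x(D) = (20 + D)*(2*D) = 2*D*(20 + D))
(14536 + ((x(79) - 6031) + 14666))*(34825 - 37503) = (14536 + ((2*79*(20 + 79) - 6031) + 14666))*(34825 - 37503) = (14536 + ((2*79*99 - 6031) + 14666))*(-2678) = (14536 + ((15642 - 6031) + 14666))*(-2678) = (14536 + (9611 + 14666))*(-2678) = (14536 + 24277)*(-2678) = 38813*(-2678) = -103941214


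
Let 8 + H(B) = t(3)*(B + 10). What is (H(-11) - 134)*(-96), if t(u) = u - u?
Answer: 13632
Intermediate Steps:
t(u) = 0
H(B) = -8 (H(B) = -8 + 0*(B + 10) = -8 + 0*(10 + B) = -8 + 0 = -8)
(H(-11) - 134)*(-96) = (-8 - 134)*(-96) = -142*(-96) = 13632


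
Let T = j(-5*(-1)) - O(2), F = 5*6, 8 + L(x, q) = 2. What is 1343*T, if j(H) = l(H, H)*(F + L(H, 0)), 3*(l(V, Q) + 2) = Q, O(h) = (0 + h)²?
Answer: -16116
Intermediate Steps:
L(x, q) = -6 (L(x, q) = -8 + 2 = -6)
O(h) = h²
l(V, Q) = -2 + Q/3
F = 30
j(H) = -48 + 8*H (j(H) = (-2 + H/3)*(30 - 6) = (-2 + H/3)*24 = -48 + 8*H)
T = -12 (T = (-48 + 8*(-5*(-1))) - 1*2² = (-48 + 8*5) - 1*4 = (-48 + 40) - 4 = -8 - 4 = -12)
1343*T = 1343*(-12) = -16116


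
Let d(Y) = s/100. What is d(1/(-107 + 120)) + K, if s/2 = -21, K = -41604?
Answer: -2080221/50 ≈ -41604.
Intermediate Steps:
s = -42 (s = 2*(-21) = -42)
d(Y) = -21/50 (d(Y) = -42/100 = -42*1/100 = -21/50)
d(1/(-107 + 120)) + K = -21/50 - 41604 = -2080221/50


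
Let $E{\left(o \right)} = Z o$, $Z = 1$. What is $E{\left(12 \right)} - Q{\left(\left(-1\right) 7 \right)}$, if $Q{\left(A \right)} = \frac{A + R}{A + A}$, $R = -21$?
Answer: $10$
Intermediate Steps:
$Q{\left(A \right)} = \frac{-21 + A}{2 A}$ ($Q{\left(A \right)} = \frac{A - 21}{A + A} = \frac{-21 + A}{2 A}$)
$E{\left(o \right)} = o$ ($E{\left(o \right)} = 1 o = o$)
$E{\left(12 \right)} - Q{\left(\left(-1\right) 7 \right)} = 12 - \frac{-21 - 7}{2 \left(\left(-1\right) 7\right)} = 12 - \frac{-21 - 7}{2 \left(-7\right)} = 12 - \frac{1}{2} \left(- \frac{1}{7}\right) \left(-28\right) = 12 - 2 = 10$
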